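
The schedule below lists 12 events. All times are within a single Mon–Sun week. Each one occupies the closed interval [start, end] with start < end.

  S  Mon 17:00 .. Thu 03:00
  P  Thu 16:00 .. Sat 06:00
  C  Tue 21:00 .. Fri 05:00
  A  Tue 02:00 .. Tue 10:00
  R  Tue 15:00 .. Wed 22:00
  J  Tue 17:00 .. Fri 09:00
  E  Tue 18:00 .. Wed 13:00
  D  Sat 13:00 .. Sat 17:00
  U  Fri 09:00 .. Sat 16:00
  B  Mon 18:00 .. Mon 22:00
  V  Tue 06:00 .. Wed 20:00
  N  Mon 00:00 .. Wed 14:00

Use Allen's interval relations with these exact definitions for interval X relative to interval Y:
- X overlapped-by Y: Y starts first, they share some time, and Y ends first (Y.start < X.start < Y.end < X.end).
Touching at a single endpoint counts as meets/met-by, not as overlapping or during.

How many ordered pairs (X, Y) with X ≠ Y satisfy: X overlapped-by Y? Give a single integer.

Checking all 132 ordered pairs for relation 'overlapped-by'; matching pairs in alphabetical order:
(C, E): C overlapped-by E ✓
(C, N): C overlapped-by N ✓
(C, R): C overlapped-by R ✓
(C, S): C overlapped-by S ✓
(C, V): C overlapped-by V ✓
(D, U): D overlapped-by U ✓
(J, N): J overlapped-by N ✓
(J, R): J overlapped-by R ✓
(J, S): J overlapped-by S ✓
(J, V): J overlapped-by V ✓
(P, C): P overlapped-by C ✓
(P, J): P overlapped-by J ✓
(R, N): R overlapped-by N ✓
(R, V): R overlapped-by V ✓
(S, N): S overlapped-by N ✓
(U, P): U overlapped-by P ✓
(V, A): V overlapped-by A ✓
(V, N): V overlapped-by N ✓
Count: 18.

18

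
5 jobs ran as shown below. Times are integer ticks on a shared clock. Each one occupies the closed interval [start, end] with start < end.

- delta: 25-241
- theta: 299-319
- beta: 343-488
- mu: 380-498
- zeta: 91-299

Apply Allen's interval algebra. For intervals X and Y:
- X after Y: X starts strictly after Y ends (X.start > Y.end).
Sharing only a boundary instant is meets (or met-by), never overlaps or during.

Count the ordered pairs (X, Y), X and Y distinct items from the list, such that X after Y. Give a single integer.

Checking all 20 ordered pairs for relation 'after'; matching pairs in alphabetical order:
(beta, delta): beta after delta ✓
(beta, theta): beta after theta ✓
(beta, zeta): beta after zeta ✓
(mu, delta): mu after delta ✓
(mu, theta): mu after theta ✓
(mu, zeta): mu after zeta ✓
(theta, delta): theta after delta ✓
Count: 7.

7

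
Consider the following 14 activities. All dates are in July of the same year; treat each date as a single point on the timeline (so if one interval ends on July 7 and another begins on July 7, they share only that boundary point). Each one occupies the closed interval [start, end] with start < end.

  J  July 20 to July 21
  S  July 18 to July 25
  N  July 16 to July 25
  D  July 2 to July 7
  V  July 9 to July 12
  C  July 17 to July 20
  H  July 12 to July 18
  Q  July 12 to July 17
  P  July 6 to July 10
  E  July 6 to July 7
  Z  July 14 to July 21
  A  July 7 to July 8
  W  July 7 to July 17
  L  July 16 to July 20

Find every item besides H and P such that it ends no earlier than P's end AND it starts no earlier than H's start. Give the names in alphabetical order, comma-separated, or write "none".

Conditions: its end is no earlier than P's end (X.end >= July 10) AND its start is no earlier than H's start (X.start >= July 12).
A: end July 8 >= July 10? ✗; start July 7 >= July 12? ✗ → no.
C: end July 20 >= July 10? ✓; start July 17 >= July 12? ✓ → yes.
D: end July 7 >= July 10? ✗; start July 2 >= July 12? ✗ → no.
E: end July 7 >= July 10? ✗; start July 6 >= July 12? ✗ → no.
J: end July 21 >= July 10? ✓; start July 20 >= July 12? ✓ → yes.
L: end July 20 >= July 10? ✓; start July 16 >= July 12? ✓ → yes.
N: end July 25 >= July 10? ✓; start July 16 >= July 12? ✓ → yes.
Q: end July 17 >= July 10? ✓; start July 12 >= July 12? ✓ → yes.
S: end July 25 >= July 10? ✓; start July 18 >= July 12? ✓ → yes.
V: end July 12 >= July 10? ✓; start July 9 >= July 12? ✗ → no.
W: end July 17 >= July 10? ✓; start July 7 >= July 12? ✗ → no.
Z: end July 21 >= July 10? ✓; start July 14 >= July 12? ✓ → yes.
Result: C, J, L, N, Q, S, Z.

C, J, L, N, Q, S, Z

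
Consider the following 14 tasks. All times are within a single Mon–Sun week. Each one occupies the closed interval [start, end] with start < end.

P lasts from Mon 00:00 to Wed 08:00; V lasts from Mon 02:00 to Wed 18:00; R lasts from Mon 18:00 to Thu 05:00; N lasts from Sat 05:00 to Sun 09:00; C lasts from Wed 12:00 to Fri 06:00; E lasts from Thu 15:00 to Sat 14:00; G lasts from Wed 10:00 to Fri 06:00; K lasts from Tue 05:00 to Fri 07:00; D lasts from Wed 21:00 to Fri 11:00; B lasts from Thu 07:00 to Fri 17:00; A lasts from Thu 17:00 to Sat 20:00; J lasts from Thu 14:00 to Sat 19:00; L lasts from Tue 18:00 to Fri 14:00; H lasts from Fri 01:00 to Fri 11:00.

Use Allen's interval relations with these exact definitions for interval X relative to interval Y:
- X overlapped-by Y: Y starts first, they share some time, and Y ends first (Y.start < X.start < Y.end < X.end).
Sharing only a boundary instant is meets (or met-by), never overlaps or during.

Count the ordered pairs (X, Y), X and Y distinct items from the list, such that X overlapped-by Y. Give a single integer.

Checking all 182 ordered pairs for relation 'overlapped-by'; matching pairs in alphabetical order:
(A, B): A overlapped-by B ✓
(A, C): A overlapped-by C ✓
(A, D): A overlapped-by D ✓
(A, E): A overlapped-by E ✓
(A, G): A overlapped-by G ✓
(A, J): A overlapped-by J ✓
(A, K): A overlapped-by K ✓
(A, L): A overlapped-by L ✓
(B, C): B overlapped-by C ✓
(B, D): B overlapped-by D ✓
(B, G): B overlapped-by G ✓
(B, K): B overlapped-by K ✓
(B, L): B overlapped-by L ✓
(C, R): C overlapped-by R ✓
(C, V): C overlapped-by V ✓
(D, C): D overlapped-by C ✓
(D, G): D overlapped-by G ✓
(D, K): D overlapped-by K ✓
(D, R): D overlapped-by R ✓
(E, B): E overlapped-by B ✓
(E, C): E overlapped-by C ✓
(E, D): E overlapped-by D ✓
(E, G): E overlapped-by G ✓
(E, K): E overlapped-by K ✓
... plus 25 further pairs not listed.
Count: 49.

49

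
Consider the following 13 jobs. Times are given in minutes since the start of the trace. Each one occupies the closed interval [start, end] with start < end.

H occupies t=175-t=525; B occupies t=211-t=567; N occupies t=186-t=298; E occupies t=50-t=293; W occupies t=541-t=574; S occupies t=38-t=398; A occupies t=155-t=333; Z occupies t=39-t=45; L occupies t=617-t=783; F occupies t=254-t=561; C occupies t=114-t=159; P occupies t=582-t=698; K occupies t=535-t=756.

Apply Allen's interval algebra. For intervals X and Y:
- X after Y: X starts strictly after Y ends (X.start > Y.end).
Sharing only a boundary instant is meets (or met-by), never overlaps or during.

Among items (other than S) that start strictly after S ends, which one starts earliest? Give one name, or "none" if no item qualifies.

K

Target S = [t=38, t=398].
A [t=155, t=333] → during → excluded.
B [t=211, t=567] → overlapped-by → excluded.
C [t=114, t=159] → during → excluded.
E [t=50, t=293] → during → excluded.
F [t=254, t=561] → overlapped-by → excluded.
H [t=175, t=525] → overlapped-by → excluded.
K [t=535, t=756] → after → candidate.
L [t=617, t=783] → after → candidate.
N [t=186, t=298] → during → excluded.
P [t=582, t=698] → after → candidate.
W [t=541, t=574] → after → candidate.
Z [t=39, t=45] → during → excluded.
Among candidates, earliest start is t=535 → K.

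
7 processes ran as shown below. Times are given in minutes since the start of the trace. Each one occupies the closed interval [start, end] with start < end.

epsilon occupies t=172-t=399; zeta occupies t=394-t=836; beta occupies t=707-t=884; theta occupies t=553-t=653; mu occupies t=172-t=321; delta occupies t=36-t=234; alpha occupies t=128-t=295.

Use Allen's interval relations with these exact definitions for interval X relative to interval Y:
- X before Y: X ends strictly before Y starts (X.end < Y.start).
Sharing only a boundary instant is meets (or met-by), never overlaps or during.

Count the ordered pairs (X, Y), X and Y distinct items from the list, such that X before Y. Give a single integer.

Checking all 42 ordered pairs for relation 'before'; matching pairs in alphabetical order:
(alpha, beta): alpha before beta ✓
(alpha, theta): alpha before theta ✓
(alpha, zeta): alpha before zeta ✓
(delta, beta): delta before beta ✓
(delta, theta): delta before theta ✓
(delta, zeta): delta before zeta ✓
(epsilon, beta): epsilon before beta ✓
(epsilon, theta): epsilon before theta ✓
(mu, beta): mu before beta ✓
(mu, theta): mu before theta ✓
(mu, zeta): mu before zeta ✓
(theta, beta): theta before beta ✓
Count: 12.

12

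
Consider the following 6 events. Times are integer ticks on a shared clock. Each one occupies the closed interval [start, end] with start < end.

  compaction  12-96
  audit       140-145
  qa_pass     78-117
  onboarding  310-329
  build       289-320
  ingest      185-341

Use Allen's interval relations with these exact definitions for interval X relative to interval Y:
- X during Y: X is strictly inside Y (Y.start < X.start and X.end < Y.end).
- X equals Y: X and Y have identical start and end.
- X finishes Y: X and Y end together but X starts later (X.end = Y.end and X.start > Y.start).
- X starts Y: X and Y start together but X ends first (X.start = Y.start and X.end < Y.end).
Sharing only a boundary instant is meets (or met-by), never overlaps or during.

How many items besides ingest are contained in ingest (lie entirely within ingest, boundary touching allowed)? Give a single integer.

2

Target ingest = [185, 341].
audit [140, 145] → before → no.
build [289, 320] → during → counts.
compaction [12, 96] → before → no.
onboarding [310, 329] → during → counts.
qa_pass [78, 117] → before → no.
Total: 2.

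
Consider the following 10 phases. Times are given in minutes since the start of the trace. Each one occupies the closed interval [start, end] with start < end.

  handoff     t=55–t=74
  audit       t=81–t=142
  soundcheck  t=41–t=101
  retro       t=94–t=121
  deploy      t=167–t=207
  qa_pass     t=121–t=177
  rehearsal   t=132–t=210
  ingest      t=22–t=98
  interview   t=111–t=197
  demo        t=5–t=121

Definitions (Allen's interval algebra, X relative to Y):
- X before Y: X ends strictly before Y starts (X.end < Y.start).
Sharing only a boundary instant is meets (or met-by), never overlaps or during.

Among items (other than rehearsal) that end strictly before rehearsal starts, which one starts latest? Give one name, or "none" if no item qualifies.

Target rehearsal = [t=132, t=210].
audit [t=81, t=142] → overlaps → excluded.
demo [t=5, t=121] → before → candidate.
deploy [t=167, t=207] → during → excluded.
handoff [t=55, t=74] → before → candidate.
ingest [t=22, t=98] → before → candidate.
interview [t=111, t=197] → overlaps → excluded.
qa_pass [t=121, t=177] → overlaps → excluded.
retro [t=94, t=121] → before → candidate.
soundcheck [t=41, t=101] → before → candidate.
Among candidates, latest start is t=94 → retro.

retro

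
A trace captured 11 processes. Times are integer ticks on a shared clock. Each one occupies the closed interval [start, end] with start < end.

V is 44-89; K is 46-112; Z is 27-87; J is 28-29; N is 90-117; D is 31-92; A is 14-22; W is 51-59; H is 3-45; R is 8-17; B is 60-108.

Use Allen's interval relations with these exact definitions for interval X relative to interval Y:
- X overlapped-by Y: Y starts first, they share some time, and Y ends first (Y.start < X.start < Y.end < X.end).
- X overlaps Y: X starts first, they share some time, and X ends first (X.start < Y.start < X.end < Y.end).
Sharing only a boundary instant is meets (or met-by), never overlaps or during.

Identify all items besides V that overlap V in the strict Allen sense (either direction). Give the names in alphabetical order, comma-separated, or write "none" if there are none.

B, H, K, Z

Target V = [44, 89].
A [14, 22] → before → no.
B [60, 108] → overlapped-by → yes.
D [31, 92] → contains → no.
H [3, 45] → overlaps → yes.
J [28, 29] → before → no.
K [46, 112] → overlapped-by → yes.
N [90, 117] → after → no.
R [8, 17] → before → no.
W [51, 59] → during → no.
Z [27, 87] → overlaps → yes.
Result: B, H, K, Z.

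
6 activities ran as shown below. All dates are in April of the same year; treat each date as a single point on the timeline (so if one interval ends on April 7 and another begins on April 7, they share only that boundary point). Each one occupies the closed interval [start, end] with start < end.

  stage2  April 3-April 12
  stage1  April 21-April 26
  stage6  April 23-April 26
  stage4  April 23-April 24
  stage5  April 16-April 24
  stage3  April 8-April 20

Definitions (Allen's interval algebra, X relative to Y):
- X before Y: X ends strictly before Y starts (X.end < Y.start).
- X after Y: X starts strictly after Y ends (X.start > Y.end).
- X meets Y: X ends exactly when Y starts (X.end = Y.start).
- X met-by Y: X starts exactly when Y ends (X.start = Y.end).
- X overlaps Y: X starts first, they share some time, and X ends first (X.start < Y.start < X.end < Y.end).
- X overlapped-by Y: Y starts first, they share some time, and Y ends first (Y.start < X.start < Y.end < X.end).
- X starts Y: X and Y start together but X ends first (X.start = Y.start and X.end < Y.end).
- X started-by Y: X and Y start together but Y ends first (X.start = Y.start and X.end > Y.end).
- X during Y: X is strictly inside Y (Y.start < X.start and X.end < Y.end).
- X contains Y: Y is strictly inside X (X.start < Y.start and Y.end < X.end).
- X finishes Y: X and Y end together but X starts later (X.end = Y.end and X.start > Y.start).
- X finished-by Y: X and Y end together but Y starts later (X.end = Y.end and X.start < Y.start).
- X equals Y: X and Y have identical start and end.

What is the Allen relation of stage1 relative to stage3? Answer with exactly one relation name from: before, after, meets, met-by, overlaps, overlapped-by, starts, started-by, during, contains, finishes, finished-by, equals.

after

stage1 = [April 21, April 26]; stage3 = [April 8, April 20].
Compare endpoints: stage1.start > stage3.start, stage1.start > stage3.end, stage1.end > stage3.start, stage1.end > stage3.end.
That pattern is 'after'.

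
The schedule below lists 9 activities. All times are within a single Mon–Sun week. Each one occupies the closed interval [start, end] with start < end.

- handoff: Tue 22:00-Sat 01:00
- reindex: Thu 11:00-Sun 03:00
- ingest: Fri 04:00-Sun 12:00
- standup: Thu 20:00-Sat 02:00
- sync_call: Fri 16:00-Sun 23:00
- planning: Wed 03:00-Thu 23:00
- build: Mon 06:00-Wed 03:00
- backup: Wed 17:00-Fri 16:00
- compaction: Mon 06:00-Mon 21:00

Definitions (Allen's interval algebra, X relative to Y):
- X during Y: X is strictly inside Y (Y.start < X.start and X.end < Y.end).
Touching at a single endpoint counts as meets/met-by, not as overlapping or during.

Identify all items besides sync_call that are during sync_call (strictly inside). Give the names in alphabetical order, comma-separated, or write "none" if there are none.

Target sync_call = [Fri 16:00, Sun 23:00].
backup [Wed 17:00, Fri 16:00] → meets → no.
build [Mon 06:00, Wed 03:00] → before → no.
compaction [Mon 06:00, Mon 21:00] → before → no.
handoff [Tue 22:00, Sat 01:00] → overlaps → no.
ingest [Fri 04:00, Sun 12:00] → overlaps → no.
planning [Wed 03:00, Thu 23:00] → before → no.
reindex [Thu 11:00, Sun 03:00] → overlaps → no.
standup [Thu 20:00, Sat 02:00] → overlaps → no.
Result: none.

none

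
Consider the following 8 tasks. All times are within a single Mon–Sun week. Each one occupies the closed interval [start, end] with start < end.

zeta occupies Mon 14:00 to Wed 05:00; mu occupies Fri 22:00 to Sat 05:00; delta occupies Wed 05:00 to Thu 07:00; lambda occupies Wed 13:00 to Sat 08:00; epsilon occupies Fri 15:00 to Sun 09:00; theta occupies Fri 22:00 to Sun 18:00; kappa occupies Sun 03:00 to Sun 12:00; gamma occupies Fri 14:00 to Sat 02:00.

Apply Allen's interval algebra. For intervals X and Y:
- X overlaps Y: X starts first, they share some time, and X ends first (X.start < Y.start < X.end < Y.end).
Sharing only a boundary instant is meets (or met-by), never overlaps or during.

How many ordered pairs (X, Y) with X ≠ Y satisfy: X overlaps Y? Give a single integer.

Checking all 56 ordered pairs for relation 'overlaps'; matching pairs in alphabetical order:
(delta, lambda): delta overlaps lambda ✓
(epsilon, kappa): epsilon overlaps kappa ✓
(epsilon, theta): epsilon overlaps theta ✓
(gamma, epsilon): gamma overlaps epsilon ✓
(gamma, mu): gamma overlaps mu ✓
(gamma, theta): gamma overlaps theta ✓
(lambda, epsilon): lambda overlaps epsilon ✓
(lambda, theta): lambda overlaps theta ✓
Count: 8.

8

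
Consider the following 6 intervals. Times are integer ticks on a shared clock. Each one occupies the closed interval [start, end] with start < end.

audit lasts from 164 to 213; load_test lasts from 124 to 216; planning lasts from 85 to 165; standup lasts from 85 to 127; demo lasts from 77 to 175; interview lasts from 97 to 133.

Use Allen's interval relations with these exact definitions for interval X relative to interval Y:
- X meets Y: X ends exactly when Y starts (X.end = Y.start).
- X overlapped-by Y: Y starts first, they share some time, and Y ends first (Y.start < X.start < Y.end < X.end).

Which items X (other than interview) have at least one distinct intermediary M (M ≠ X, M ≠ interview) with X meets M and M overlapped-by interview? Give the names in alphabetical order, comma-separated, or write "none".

none

Target interview = [97, 133].
Intermediaries M with M overlapped-by interview: load_test.
Via load_test — items with X meets load_test: none.
Union: none.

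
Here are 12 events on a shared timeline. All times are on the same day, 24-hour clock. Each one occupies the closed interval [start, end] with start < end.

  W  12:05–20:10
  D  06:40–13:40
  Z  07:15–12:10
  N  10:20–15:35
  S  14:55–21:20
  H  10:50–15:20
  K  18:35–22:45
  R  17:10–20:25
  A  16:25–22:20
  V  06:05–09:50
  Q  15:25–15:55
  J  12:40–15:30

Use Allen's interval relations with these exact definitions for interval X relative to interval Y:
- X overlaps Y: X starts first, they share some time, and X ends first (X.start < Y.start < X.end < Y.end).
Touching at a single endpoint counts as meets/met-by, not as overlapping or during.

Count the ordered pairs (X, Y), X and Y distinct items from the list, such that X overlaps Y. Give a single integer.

Checking all 132 ordered pairs for relation 'overlaps'; matching pairs in alphabetical order:
(A, K): A overlaps K ✓
(D, H): D overlaps H ✓
(D, J): D overlaps J ✓
(D, N): D overlaps N ✓
(D, W): D overlaps W ✓
(H, J): H overlaps J ✓
(H, S): H overlaps S ✓
(H, W): H overlaps W ✓
(J, Q): J overlaps Q ✓
(J, S): J overlaps S ✓
(N, Q): N overlaps Q ✓
(N, S): N overlaps S ✓
(N, W): N overlaps W ✓
(R, K): R overlaps K ✓
(S, A): S overlaps A ✓
(S, K): S overlaps K ✓
(V, D): V overlaps D ✓
(V, Z): V overlaps Z ✓
(W, A): W overlaps A ✓
(W, K): W overlaps K ✓
(W, R): W overlaps R ✓
(W, S): W overlaps S ✓
(Z, H): Z overlaps H ✓
(Z, N): Z overlaps N ✓
... plus 1 further pairs not listed.
Count: 25.

25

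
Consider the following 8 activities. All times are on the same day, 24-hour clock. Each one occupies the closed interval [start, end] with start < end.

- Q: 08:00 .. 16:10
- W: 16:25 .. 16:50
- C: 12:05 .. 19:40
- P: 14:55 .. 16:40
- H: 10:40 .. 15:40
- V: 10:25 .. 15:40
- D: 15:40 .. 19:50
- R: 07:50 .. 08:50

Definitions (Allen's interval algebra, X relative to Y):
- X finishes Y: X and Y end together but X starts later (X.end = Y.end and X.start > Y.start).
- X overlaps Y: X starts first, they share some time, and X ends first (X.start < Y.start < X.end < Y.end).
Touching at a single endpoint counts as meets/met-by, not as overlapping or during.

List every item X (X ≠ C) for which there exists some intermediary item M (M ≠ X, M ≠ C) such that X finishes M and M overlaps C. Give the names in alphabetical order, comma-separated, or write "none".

H

Target C = [12:05, 19:40].
Intermediaries M with M overlaps C: H, Q, V.
Via H — items with X finishes H: none.
Via Q — items with X finishes Q: none.
Via V — items with X finishes V: H.
Union: H.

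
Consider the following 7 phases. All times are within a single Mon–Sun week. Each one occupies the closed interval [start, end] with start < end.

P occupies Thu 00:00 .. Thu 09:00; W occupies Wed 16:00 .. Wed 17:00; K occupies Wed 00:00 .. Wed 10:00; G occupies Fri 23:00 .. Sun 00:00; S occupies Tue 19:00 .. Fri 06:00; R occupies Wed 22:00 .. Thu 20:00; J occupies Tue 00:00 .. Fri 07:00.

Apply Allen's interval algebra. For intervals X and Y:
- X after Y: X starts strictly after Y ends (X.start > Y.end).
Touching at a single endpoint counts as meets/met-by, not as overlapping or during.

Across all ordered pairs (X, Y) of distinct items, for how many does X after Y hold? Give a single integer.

11

Checking all 42 ordered pairs for relation 'after'; matching pairs in alphabetical order:
(G, J): G after J ✓
(G, K): G after K ✓
(G, P): G after P ✓
(G, R): G after R ✓
(G, S): G after S ✓
(G, W): G after W ✓
(P, K): P after K ✓
(P, W): P after W ✓
(R, K): R after K ✓
(R, W): R after W ✓
(W, K): W after K ✓
Count: 11.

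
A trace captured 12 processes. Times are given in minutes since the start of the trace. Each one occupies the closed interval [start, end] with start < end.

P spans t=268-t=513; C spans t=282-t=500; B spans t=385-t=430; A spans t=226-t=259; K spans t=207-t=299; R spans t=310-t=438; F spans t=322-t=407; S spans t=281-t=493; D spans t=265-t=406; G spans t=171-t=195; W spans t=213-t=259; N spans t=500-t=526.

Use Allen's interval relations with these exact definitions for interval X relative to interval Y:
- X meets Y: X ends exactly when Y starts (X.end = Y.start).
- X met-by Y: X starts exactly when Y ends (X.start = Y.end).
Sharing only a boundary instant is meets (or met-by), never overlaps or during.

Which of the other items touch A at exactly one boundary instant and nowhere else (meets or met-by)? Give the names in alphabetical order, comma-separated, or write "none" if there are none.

none

Target A = [t=226, t=259].
B [t=385, t=430] → after → no.
C [t=282, t=500] → after → no.
D [t=265, t=406] → after → no.
F [t=322, t=407] → after → no.
G [t=171, t=195] → before → no.
K [t=207, t=299] → contains → no.
N [t=500, t=526] → after → no.
P [t=268, t=513] → after → no.
R [t=310, t=438] → after → no.
S [t=281, t=493] → after → no.
W [t=213, t=259] → finished-by → no.
Result: none.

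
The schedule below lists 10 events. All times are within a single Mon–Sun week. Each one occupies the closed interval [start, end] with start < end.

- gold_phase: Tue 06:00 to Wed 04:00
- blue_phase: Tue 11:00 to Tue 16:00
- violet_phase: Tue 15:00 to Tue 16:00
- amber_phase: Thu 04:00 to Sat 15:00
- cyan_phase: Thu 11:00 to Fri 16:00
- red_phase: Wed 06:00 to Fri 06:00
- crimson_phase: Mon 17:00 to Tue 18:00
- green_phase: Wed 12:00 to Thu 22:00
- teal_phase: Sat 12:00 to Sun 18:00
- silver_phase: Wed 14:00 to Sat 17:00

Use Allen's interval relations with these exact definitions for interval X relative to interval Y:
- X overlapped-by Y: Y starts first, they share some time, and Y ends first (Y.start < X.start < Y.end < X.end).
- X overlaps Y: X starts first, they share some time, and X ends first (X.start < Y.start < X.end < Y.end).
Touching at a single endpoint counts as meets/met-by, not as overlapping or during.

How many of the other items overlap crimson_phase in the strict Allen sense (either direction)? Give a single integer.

Target crimson_phase = [Mon 17:00, Tue 18:00].
amber_phase [Thu 04:00, Sat 15:00] → after → no.
blue_phase [Tue 11:00, Tue 16:00] → during → no.
cyan_phase [Thu 11:00, Fri 16:00] → after → no.
gold_phase [Tue 06:00, Wed 04:00] → overlapped-by → counts.
green_phase [Wed 12:00, Thu 22:00] → after → no.
red_phase [Wed 06:00, Fri 06:00] → after → no.
silver_phase [Wed 14:00, Sat 17:00] → after → no.
teal_phase [Sat 12:00, Sun 18:00] → after → no.
violet_phase [Tue 15:00, Tue 16:00] → during → no.
Total: 1.

1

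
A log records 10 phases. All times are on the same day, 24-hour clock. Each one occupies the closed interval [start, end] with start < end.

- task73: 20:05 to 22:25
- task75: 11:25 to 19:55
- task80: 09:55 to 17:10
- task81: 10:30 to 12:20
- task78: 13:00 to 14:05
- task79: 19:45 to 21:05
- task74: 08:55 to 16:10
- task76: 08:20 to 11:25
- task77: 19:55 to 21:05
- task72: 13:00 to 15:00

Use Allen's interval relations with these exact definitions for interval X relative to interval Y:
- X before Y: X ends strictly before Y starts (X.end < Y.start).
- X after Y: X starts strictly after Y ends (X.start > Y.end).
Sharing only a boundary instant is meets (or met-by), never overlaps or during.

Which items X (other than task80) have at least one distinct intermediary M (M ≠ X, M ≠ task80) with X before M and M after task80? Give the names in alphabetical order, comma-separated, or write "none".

task72, task74, task75, task76, task78, task81

Target task80 = [09:55, 17:10].
Intermediaries M with M after task80: task73, task77, task79.
Via task73 — items with X before task73: task72, task74, task75, task76, task78, task81.
Via task77 — items with X before task77: task72, task74, task76, task78, task81.
Via task79 — items with X before task79: task72, task74, task76, task78, task81.
Union: task72, task74, task75, task76, task78, task81.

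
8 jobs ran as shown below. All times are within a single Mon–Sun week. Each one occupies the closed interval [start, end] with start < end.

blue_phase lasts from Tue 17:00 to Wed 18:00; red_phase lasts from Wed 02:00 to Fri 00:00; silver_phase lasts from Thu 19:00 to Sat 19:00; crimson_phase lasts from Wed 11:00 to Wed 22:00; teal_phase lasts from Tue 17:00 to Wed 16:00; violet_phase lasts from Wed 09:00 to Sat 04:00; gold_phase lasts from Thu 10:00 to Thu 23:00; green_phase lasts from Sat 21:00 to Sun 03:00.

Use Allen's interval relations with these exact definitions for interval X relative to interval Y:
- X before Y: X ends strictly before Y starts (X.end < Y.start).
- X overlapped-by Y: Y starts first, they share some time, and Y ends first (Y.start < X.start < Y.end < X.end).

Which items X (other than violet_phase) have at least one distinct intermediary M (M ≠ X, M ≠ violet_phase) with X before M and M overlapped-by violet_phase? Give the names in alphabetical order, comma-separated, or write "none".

Target violet_phase = [Wed 09:00, Sat 04:00].
Intermediaries M with M overlapped-by violet_phase: silver_phase.
Via silver_phase — items with X before silver_phase: blue_phase, crimson_phase, teal_phase.
Union: blue_phase, crimson_phase, teal_phase.

blue_phase, crimson_phase, teal_phase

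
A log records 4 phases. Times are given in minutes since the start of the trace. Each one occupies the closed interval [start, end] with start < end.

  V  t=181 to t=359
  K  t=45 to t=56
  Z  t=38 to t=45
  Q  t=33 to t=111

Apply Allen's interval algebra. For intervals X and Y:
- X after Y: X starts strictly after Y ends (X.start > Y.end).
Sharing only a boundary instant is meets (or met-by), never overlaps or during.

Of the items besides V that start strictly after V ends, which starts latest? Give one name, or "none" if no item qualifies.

Target V = [t=181, t=359].
K [t=45, t=56] → before → excluded.
Q [t=33, t=111] → before → excluded.
Z [t=38, t=45] → before → excluded.
No candidates → none.

none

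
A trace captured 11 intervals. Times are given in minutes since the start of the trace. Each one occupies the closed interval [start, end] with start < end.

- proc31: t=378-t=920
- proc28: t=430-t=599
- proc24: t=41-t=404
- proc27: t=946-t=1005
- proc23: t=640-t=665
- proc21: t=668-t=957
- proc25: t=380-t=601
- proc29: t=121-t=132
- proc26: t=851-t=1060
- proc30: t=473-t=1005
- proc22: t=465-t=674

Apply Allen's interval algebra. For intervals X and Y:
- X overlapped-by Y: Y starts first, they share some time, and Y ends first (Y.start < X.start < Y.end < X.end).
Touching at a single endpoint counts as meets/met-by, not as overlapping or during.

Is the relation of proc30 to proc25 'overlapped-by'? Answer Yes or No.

Yes

proc30 = [t=473, t=1005], proc25 = [t=380, t=601].
Actual relation of proc30 to proc25: overlapped-by.
Asked whether 'overlapped-by' holds → Yes.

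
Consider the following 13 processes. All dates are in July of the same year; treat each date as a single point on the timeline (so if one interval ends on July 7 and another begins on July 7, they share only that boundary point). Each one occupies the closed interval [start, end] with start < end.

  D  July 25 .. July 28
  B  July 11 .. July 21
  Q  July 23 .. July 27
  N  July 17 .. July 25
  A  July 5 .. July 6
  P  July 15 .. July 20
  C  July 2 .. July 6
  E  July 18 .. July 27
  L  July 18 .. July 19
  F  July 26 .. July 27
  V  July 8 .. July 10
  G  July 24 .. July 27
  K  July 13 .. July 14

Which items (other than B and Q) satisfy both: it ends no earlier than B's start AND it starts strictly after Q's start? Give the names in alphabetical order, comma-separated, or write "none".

Conditions: its end is no earlier than B's start (X.end >= July 11) AND its start is strictly after Q's start (X.start > July 23).
A: end July 6 >= July 11? ✗; start July 5 > July 23? ✗ → no.
C: end July 6 >= July 11? ✗; start July 2 > July 23? ✗ → no.
D: end July 28 >= July 11? ✓; start July 25 > July 23? ✓ → yes.
E: end July 27 >= July 11? ✓; start July 18 > July 23? ✗ → no.
F: end July 27 >= July 11? ✓; start July 26 > July 23? ✓ → yes.
G: end July 27 >= July 11? ✓; start July 24 > July 23? ✓ → yes.
K: end July 14 >= July 11? ✓; start July 13 > July 23? ✗ → no.
L: end July 19 >= July 11? ✓; start July 18 > July 23? ✗ → no.
N: end July 25 >= July 11? ✓; start July 17 > July 23? ✗ → no.
P: end July 20 >= July 11? ✓; start July 15 > July 23? ✗ → no.
V: end July 10 >= July 11? ✗; start July 8 > July 23? ✗ → no.
Result: D, F, G.

D, F, G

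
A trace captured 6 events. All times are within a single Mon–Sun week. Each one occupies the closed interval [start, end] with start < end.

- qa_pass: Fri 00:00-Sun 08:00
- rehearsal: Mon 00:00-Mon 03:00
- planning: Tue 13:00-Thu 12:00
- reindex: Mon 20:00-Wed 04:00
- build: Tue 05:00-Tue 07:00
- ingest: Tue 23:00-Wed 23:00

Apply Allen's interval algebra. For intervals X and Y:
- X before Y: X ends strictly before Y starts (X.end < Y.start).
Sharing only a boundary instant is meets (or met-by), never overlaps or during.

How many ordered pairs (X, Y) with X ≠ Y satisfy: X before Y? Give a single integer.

Checking all 30 ordered pairs for relation 'before'; matching pairs in alphabetical order:
(build, ingest): build before ingest ✓
(build, planning): build before planning ✓
(build, qa_pass): build before qa_pass ✓
(ingest, qa_pass): ingest before qa_pass ✓
(planning, qa_pass): planning before qa_pass ✓
(rehearsal, build): rehearsal before build ✓
(rehearsal, ingest): rehearsal before ingest ✓
(rehearsal, planning): rehearsal before planning ✓
(rehearsal, qa_pass): rehearsal before qa_pass ✓
(rehearsal, reindex): rehearsal before reindex ✓
(reindex, qa_pass): reindex before qa_pass ✓
Count: 11.

11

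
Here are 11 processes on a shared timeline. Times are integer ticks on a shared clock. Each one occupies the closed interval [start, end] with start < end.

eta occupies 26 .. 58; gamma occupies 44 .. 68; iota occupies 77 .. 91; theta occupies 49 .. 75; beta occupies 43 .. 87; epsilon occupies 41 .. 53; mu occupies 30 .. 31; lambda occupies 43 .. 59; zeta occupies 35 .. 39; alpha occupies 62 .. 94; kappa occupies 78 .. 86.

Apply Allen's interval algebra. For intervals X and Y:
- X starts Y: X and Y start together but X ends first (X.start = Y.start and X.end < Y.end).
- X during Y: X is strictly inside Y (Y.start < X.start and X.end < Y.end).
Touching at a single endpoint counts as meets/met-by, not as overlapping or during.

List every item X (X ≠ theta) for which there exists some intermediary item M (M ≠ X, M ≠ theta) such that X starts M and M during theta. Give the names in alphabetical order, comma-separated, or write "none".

none

Target theta = [49, 75].
Intermediaries M with M during theta: none.
Union: none.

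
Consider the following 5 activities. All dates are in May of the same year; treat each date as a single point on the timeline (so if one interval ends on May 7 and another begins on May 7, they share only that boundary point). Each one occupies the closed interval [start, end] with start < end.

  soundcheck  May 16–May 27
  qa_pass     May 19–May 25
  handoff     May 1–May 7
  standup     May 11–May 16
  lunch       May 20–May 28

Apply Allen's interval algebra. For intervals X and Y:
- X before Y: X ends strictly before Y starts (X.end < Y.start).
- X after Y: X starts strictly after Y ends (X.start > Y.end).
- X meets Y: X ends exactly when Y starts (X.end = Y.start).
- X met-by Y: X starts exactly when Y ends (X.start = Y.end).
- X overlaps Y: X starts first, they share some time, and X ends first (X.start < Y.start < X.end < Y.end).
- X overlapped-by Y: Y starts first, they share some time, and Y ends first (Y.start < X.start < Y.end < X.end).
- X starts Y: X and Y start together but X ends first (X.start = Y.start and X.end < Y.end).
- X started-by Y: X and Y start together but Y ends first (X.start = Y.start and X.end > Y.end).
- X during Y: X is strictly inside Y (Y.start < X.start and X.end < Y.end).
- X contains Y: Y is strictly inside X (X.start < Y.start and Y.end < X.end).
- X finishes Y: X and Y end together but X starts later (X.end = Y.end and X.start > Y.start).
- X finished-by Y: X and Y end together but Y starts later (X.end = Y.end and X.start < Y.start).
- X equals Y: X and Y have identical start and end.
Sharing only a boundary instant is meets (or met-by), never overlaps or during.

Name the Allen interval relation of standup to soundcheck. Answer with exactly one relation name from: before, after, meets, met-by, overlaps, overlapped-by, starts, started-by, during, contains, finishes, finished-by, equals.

meets

standup = [May 11, May 16]; soundcheck = [May 16, May 27].
Compare endpoints: standup.start < soundcheck.start, standup.start < soundcheck.end, standup.end = soundcheck.start, standup.end < soundcheck.end.
That pattern is 'meets'.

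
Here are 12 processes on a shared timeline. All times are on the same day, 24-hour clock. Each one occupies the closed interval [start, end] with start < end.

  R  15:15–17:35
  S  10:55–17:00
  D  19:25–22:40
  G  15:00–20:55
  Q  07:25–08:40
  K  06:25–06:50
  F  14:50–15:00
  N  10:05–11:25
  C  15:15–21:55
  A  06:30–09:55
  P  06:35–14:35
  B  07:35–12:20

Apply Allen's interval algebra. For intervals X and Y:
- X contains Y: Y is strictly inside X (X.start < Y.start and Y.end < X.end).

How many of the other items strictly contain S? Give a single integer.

0

Target S = [10:55, 17:00].
A [06:30, 09:55] → before → no.
B [07:35, 12:20] → overlaps → no.
C [15:15, 21:55] → overlapped-by → no.
D [19:25, 22:40] → after → no.
F [14:50, 15:00] → during → no.
G [15:00, 20:55] → overlapped-by → no.
K [06:25, 06:50] → before → no.
N [10:05, 11:25] → overlaps → no.
P [06:35, 14:35] → overlaps → no.
Q [07:25, 08:40] → before → no.
R [15:15, 17:35] → overlapped-by → no.
Total: 0.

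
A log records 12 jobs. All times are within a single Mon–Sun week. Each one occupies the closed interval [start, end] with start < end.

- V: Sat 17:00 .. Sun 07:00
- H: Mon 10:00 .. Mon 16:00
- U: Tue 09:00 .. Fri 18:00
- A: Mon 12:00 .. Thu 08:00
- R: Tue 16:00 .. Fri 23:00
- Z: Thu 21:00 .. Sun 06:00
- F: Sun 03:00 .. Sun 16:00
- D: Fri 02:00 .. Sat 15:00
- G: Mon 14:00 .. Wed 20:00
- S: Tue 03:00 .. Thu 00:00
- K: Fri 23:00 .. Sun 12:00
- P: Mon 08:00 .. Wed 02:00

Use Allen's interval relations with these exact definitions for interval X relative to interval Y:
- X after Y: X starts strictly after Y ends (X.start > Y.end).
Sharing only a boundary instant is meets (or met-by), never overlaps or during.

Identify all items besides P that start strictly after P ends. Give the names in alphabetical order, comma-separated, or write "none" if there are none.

D, F, K, V, Z

Target P = [Mon 08:00, Wed 02:00].
A [Mon 12:00, Thu 08:00] → overlapped-by → no.
D [Fri 02:00, Sat 15:00] → after → yes.
F [Sun 03:00, Sun 16:00] → after → yes.
G [Mon 14:00, Wed 20:00] → overlapped-by → no.
H [Mon 10:00, Mon 16:00] → during → no.
K [Fri 23:00, Sun 12:00] → after → yes.
R [Tue 16:00, Fri 23:00] → overlapped-by → no.
S [Tue 03:00, Thu 00:00] → overlapped-by → no.
U [Tue 09:00, Fri 18:00] → overlapped-by → no.
V [Sat 17:00, Sun 07:00] → after → yes.
Z [Thu 21:00, Sun 06:00] → after → yes.
Result: D, F, K, V, Z.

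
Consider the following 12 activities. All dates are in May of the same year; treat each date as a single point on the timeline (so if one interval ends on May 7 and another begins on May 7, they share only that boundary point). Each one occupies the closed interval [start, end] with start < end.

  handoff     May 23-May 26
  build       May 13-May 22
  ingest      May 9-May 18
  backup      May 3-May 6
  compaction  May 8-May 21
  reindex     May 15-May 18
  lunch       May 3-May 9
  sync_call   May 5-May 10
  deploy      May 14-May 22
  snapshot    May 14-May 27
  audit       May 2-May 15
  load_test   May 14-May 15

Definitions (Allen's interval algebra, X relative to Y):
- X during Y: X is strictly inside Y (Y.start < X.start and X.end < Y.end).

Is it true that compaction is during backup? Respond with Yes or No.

No

compaction = [May 8, May 21], backup = [May 3, May 6].
Actual relation of compaction to backup: after.
Asked whether 'during' holds → No.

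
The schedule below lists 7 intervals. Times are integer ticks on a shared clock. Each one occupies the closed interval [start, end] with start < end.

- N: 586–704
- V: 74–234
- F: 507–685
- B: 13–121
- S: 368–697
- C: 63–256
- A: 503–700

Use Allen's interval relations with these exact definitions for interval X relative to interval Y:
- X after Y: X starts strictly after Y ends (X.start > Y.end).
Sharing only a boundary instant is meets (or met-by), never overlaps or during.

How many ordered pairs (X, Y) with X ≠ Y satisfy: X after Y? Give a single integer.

12

Checking all 42 ordered pairs for relation 'after'; matching pairs in alphabetical order:
(A, B): A after B ✓
(A, C): A after C ✓
(A, V): A after V ✓
(F, B): F after B ✓
(F, C): F after C ✓
(F, V): F after V ✓
(N, B): N after B ✓
(N, C): N after C ✓
(N, V): N after V ✓
(S, B): S after B ✓
(S, C): S after C ✓
(S, V): S after V ✓
Count: 12.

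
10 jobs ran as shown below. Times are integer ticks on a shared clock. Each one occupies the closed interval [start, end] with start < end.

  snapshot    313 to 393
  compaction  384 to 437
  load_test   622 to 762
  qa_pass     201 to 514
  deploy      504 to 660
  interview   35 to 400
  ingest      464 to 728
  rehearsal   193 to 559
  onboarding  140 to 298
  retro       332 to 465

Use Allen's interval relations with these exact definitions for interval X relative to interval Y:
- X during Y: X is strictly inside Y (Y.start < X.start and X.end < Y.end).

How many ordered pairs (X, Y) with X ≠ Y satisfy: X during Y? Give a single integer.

11

Checking all 90 ordered pairs for relation 'during'; matching pairs in alphabetical order:
(compaction, qa_pass): compaction during qa_pass ✓
(compaction, rehearsal): compaction during rehearsal ✓
(compaction, retro): compaction during retro ✓
(deploy, ingest): deploy during ingest ✓
(onboarding, interview): onboarding during interview ✓
(qa_pass, rehearsal): qa_pass during rehearsal ✓
(retro, qa_pass): retro during qa_pass ✓
(retro, rehearsal): retro during rehearsal ✓
(snapshot, interview): snapshot during interview ✓
(snapshot, qa_pass): snapshot during qa_pass ✓
(snapshot, rehearsal): snapshot during rehearsal ✓
Count: 11.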